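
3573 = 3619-46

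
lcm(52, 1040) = 1040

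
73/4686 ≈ 0.0156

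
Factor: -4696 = -1 * 2^3 * 587^1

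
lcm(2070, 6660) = 153180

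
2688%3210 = 2688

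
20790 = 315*66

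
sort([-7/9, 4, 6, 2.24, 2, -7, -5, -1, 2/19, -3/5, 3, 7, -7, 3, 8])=[-7, -7, -5, -1, -7/9, -3/5, 2/19, 2, 2.24, 3, 3, 4, 6, 7, 8]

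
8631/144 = 959/16 ≈ 59.94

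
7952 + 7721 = 15673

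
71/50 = 1 + 21/50 = 1.42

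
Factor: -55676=-1*2^2*31^1*449^1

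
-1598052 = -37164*43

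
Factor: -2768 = -1*2^4*173^1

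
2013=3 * 671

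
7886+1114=9000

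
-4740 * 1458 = -6910920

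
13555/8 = 1694 + 3/8 ≈ 1694.38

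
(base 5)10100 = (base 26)p0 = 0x28a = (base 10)650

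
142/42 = 71/21 ≈ 3.38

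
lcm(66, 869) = 5214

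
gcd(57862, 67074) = 14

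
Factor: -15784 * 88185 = -1 * 2^3 * 3^1 * 5^1 * 1973^1 * 5879^1 = -1391912040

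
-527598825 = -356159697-171439128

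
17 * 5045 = 85765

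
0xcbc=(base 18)a12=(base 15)e75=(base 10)3260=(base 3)11110202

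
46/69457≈0.000662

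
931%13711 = 931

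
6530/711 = 9 + 131/711 ≈ 9.18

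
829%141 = 124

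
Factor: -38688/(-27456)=2^(-1)*11^(-1)*31^1=31/22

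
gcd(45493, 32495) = 6499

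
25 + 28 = 53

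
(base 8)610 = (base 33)bt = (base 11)327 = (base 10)392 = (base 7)1100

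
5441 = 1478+3963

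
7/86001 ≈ 0.0000814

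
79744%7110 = 1534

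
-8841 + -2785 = -11626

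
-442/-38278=221/19139 ≈ 0.0115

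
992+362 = 1354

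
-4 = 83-87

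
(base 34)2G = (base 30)2O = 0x54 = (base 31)2M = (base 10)84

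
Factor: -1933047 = -1 * 3^2 * 214783^1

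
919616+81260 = 1000876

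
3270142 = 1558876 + 1711266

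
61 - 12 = 49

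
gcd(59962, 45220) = 14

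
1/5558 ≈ 0.000180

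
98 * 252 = 24696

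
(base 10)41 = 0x29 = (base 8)51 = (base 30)1b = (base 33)18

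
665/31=21 + 14/31 ≈ 21.45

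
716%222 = 50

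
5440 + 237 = 5677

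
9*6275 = 56475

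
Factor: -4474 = -1*2^1*2237^1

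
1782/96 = 297/16 ≈ 18.56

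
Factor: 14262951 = 3^1 * 4754317^1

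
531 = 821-290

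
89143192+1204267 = 90347459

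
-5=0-5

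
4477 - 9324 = -4847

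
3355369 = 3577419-222050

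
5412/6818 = 2706/3409 ≈ 0.794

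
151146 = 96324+54822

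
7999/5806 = 1 + 2193/5806 ≈ 1.38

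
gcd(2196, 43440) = 12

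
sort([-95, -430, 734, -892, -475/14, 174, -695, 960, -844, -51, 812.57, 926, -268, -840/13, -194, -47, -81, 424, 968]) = [-892, -844, -695, -430, -268, -194, -95, -81, -840/13, -51, -47, -475/14, 174, 424, 734, 812.57, 926, 960, 968]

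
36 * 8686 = 312696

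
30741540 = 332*92595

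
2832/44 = 64+4/11 ≈ 64.36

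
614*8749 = 5371886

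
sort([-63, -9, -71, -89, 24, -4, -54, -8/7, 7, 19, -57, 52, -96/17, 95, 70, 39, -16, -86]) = [-89, -86, -71, -63, -57, -54, -16, -9, -96/17, -4, -8/7, 7, 19, 24, 39, 52, 70, 95]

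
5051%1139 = 495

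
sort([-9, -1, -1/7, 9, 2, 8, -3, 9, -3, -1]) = [-9, -3, -3, -1, -1, -1/7, 2, 8, 9, 9]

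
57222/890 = 64 + 131/445 ≈ 64.29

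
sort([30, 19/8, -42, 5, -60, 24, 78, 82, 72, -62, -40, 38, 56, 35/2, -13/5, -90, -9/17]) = [-90, -62, -60, -42, -40, -13/5, -9/17, 19/8, 5, 35/2, 24, 30, 38, 56, 72, 78, 82]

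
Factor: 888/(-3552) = -1*2^(-2) = -1/4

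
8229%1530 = 579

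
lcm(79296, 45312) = 317184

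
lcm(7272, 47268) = 94536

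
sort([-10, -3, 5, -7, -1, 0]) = [-10, -7, -3, -1, 0, 5]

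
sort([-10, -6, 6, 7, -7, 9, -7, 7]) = [-10, -7, -7, -6, 6, 7, 7, 9]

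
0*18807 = 0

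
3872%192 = 32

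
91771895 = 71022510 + 20749385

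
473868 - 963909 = -490041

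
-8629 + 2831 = -5798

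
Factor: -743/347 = -1 * 347^ (-1) * 743^1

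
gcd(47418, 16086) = 42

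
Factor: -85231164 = -1*2^2*3^1*59^1*120383^1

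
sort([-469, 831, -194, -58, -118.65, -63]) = [-469, -194, -118.65, -63, -58, 831]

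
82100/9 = 9122 + 2/9 ≈ 9122.22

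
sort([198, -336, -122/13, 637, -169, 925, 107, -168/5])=[-336, -169, -168/5, -122/13, 107, 198, 637, 925]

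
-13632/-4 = 3408 = 3408.00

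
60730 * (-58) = -3522340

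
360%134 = 92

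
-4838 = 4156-8994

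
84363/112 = 753 + 27/112 ≈ 753.24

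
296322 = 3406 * 87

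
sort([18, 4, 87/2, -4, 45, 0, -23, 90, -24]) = [-24, -23, -4, 0, 4, 18, 87/2, 45, 90]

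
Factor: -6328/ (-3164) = 2^1 = 2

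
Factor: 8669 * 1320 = 2^3 * 3^1 * 5^1 * 11^1 * 8669^1 = 11443080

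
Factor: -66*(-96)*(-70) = -1*2^7*3^2*5^1*7^1*11^1 = -443520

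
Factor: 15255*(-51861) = -1*3^4*5^1*59^1*113^1*293^1 = -791139555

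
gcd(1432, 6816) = 8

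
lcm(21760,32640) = 65280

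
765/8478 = 85/942 ≈ 0.0902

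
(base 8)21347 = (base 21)k5a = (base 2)10001011100111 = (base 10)8935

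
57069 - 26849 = 30220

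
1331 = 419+912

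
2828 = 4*707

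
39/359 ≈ 0.109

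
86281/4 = 21570 + 1/4 = 21570.25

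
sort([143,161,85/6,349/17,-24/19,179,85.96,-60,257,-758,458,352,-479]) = [-758,-479,-60,-24/19,85/6,349/17,85.96,143,161,179,257,352,458]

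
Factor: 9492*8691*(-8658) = -1*2^3*3^4*7^1*13^1*37^1*113^1*2897^1 = -714241467576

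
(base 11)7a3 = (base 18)2h6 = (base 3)1022120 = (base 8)1700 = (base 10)960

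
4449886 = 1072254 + 3377632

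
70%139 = 70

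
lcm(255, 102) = 510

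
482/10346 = 241/5173 ≈ 0.0466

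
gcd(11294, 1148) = 2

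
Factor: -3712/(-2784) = 2^2 * 3^(-1) = 4/3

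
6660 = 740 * 9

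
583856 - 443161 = 140695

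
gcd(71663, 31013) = 1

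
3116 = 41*76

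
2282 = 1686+596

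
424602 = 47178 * 9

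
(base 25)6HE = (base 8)10135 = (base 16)105D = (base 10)4189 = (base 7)15133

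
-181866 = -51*3566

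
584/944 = 73/118 ≈ 0.619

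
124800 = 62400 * 2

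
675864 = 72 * 9387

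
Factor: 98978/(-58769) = -1 * 2^1 * 11^2 * 17^(-1) * 409^1 * 3457^(-1)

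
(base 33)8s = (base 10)292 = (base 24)c4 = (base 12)204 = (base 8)444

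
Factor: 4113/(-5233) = -1*3^2*457^1*5233^(-1)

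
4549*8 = 36392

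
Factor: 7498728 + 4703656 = 2^4*239^1*3191^1 = 12202384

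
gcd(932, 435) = 1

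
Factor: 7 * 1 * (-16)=-1 * 2^4 * 7^1=-112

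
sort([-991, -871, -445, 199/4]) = [-991, -871, -445, 199/4]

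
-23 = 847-870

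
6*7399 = 44394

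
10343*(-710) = -7343530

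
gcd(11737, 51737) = 1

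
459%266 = 193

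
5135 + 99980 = 105115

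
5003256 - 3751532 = 1251724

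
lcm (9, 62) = 558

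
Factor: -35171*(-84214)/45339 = 2^1*3^(-1)*7^(-1)*13^1*17^(-1)*41^1*79^1*127^(-1)*35171^1 = 2961890594/45339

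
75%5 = 0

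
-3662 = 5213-8875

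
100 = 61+39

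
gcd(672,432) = 48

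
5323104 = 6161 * 864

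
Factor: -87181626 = -1*2^1*3^1*7^1*719^1*2887^1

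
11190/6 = 1865 = 1865.00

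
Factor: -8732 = -1 * 2^2 * 37^1 * 59^1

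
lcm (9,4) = 36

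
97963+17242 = 115205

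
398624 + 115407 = 514031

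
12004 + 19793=31797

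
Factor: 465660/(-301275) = -1*2^2*5^(-1)*103^(-1)*199^1 = -796/515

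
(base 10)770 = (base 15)365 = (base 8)1402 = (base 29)qg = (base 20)1ia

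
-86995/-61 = 1426 + 9/61≈1426.15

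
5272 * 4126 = 21752272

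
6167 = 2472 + 3695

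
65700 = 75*876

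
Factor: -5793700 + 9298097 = 13^1 * 17^1 * 101^1 * 157^1 = 3504397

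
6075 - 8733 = -2658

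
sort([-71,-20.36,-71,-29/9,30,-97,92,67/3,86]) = [-97,-71,-71,-20.36,-29/9,67/3,30,86,92]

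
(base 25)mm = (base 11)480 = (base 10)572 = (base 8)1074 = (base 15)282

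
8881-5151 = 3730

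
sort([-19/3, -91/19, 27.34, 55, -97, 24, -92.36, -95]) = [-97, -95, -92.36, -19/3, -91/19, 24, 27.34, 55]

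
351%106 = 33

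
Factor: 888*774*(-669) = -1*2^4*3^4*37^1*43^1*223^1 = -459811728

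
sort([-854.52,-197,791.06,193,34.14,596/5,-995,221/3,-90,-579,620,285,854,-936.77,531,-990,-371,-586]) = [-995,-990,-936.77,-854.52,-586,-579,-371,-197,-90,34.14,221/3,596/5,193,285,531,620,791.06,854]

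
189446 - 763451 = -574005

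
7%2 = 1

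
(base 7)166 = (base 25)3m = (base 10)97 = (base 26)3j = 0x61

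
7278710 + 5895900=13174610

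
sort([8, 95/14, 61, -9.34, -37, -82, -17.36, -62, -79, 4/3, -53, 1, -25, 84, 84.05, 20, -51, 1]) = [-82, -79, -62, -53, -51, -37, -25, -17.36, -9.34, 1, 1, 4/3, 95/14, 8, 20, 61, 84, 84.05]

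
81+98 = 179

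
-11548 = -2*5774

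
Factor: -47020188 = -1*2^2*3^1*23^1*170363^1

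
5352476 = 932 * 5743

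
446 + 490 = 936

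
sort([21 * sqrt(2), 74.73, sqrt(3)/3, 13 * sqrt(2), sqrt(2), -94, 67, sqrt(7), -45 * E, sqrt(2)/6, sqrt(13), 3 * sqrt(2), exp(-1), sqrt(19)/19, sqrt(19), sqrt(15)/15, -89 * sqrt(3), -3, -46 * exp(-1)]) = [-89 * sqrt(3), -45 * E, -94, -46 * exp(-1), -3, sqrt(19)/19, sqrt(2)/6, sqrt(15)/15, exp(-1), sqrt(3)/3, sqrt(2), sqrt(7), sqrt(13), 3 * sqrt(2), sqrt(19), 13 * sqrt(2), 21 * sqrt(2), 67, 74.73]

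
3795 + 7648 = 11443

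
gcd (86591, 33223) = 1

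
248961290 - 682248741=-433287451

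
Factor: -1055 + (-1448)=-1*2503^1=-2503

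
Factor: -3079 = -1 * 3079^1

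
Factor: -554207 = -1 * 554207^1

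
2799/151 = 18 + 81/151 ≈ 18.54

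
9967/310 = 32+47/310 ≈ 32.15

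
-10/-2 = 5 = 5.00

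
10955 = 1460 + 9495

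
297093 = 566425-269332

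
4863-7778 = -2915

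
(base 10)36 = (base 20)1g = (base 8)44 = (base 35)11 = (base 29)17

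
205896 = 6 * 34316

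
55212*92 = 5079504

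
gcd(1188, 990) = 198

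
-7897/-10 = 789+7/10 = 789.70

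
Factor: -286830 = -1*2^1*3^2*5^1*3187^1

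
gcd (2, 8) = 2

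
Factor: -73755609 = -1 * 3^1 * 173^1 * 142111^1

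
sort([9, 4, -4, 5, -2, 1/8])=[-4, -2, 1/8, 4, 5, 9]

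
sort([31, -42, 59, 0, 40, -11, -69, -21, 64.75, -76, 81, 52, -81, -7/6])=[-81, -76, -69, -42, -21, -11, -7/6, 0, 31, 40, 52, 59, 64.75, 81]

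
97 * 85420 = 8285740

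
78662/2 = 39331 = 39331.00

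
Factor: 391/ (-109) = -1*17^1*23^1*109^ (-1)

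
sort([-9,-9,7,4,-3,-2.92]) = [-9,-9,-3,-2.92,4,7]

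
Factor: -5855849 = -1 * 149^1 * 39301^1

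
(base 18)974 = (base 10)3046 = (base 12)191a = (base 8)5746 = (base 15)d81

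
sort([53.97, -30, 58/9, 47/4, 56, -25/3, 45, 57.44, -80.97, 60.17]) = [-80.97, -30, -25/3, 58/9, 47/4, 45, 53.97, 56, 57.44, 60.17]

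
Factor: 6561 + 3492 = 3^2 * 1117^1 = 10053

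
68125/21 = 3244 + 1/21 ≈ 3244.05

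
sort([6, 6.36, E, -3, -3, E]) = [-3, -3, E, E, 6, 6.36]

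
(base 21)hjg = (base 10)7912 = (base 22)g7e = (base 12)46b4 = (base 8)17350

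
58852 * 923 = 54320396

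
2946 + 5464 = 8410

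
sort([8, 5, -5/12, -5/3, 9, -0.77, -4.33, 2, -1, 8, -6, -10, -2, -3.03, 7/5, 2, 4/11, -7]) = [-10, -7, -6, -4.33, -3.03, -2, -5/3, -1, -0.77, -5/12, 4/11, 7/5, 2, 2, 5, 8, 8, 9]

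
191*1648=314768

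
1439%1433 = 6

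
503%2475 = 503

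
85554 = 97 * 882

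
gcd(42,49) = 7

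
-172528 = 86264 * (-2)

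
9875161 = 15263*647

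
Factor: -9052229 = -1*83^1*109063^1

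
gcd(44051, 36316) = 7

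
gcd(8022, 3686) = 2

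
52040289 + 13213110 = 65253399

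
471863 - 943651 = -471788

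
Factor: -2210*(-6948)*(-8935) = -1*2^3*3^2*5^2*13^1*17^1*193^1*1787^1 = -137197639800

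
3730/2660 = 1+107/266 ≈ 1.40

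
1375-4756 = -3381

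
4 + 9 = 13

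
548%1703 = 548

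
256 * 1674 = 428544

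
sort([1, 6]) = [1, 6]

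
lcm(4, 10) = 20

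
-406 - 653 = -1059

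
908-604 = 304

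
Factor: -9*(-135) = 3^5*5^1 = 1215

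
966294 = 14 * 69021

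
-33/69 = -11/23 ≈ -0.478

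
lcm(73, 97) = 7081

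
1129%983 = 146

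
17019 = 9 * 1891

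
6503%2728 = 1047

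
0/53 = 0 = 0.00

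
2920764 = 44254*66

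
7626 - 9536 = -1910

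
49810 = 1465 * 34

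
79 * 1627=128533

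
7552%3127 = 1298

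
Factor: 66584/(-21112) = -1 * 13^(-1) * 41^1 = -41/13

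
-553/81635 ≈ -0.00677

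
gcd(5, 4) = 1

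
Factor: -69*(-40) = 2^3*3^1*5^1*23^1 = 2760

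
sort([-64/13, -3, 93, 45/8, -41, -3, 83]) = [-41, -64/13, -3, -3, 45/8, 83, 93]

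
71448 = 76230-4782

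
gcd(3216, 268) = 268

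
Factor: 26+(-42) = -1*2^4 = -16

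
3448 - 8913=-5465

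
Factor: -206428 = -1*2^2*51607^1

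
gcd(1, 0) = 1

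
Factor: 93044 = 2^2*7^1*3323^1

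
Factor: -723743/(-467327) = 7^(-1)*101^(-1)*151^1*661^(-1)*4793^1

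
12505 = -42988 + 55493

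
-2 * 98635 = -197270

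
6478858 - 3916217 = 2562641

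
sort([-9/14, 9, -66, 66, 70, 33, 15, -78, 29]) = [-78, -66, -9/14, 9, 15, 29, 33, 66, 70]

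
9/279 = 1/31 ≈ 0.0323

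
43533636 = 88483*492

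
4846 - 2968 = 1878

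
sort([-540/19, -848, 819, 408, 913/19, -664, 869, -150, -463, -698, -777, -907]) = [-907, -848, -777, -698, -664, -463, -150, -540/19, 913/19, 408, 819, 869]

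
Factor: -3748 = -1*2^2*937^1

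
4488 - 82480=-77992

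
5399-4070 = 1329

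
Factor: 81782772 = 2^2*3^1*6815231^1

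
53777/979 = 54 + 911/979 ≈ 54.93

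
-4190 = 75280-79470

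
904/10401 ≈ 0.0869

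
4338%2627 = 1711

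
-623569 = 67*(-9307)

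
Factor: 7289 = 37^1*197^1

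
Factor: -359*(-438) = 2^1*3^1*73^1*359^1 = 157242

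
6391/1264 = 5 + 71/1264 ≈ 5.06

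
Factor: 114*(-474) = -1*2^2*3^2*19^1*79^1 = -54036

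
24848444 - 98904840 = -74056396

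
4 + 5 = 9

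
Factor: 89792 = 2^6 * 23^1 * 61^1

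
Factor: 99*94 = 2^1*3^2*11^1*47^1 = 9306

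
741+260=1001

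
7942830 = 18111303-10168473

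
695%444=251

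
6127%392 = 247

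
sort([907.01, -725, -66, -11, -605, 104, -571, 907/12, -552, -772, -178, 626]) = [-772, -725, -605, -571, -552, -178, -66, -11, 907/12, 104, 626, 907.01]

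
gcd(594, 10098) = 594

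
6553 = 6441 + 112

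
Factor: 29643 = 3^1*41^1*241^1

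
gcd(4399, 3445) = 53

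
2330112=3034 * 768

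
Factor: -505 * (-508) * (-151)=-1 * 2^2 * 5^1 * 101^1 * 127^1 * 151^1=-38737540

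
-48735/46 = -1059-21/46 ≈ -1059.46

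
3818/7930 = 1909/3965≈0.481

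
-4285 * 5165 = -22132025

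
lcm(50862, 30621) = 3000858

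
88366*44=3888104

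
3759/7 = 537 = 537.00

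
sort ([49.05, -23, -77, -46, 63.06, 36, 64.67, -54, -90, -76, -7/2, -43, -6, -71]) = [-90, -77, -76, -71, -54, -46, -43, -23, -6, -7/2, 36, 49.05, 63.06, 64.67]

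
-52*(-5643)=293436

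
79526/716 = 39763/358 ≈ 111.07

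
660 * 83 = 54780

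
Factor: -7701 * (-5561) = 3^1 * 17^1 * 67^1 * 83^1 * 151^1 = 42825261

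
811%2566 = 811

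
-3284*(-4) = 13136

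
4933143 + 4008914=8942057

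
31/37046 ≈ 0.000837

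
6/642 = 1/107 ≈ 0.00935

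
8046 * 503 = 4047138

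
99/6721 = 9/611 ≈ 0.0147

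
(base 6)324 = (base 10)124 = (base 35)3j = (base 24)54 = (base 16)7c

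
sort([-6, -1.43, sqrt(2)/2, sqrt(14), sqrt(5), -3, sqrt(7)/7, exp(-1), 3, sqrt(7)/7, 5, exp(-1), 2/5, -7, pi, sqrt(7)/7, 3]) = [-7, -6, -3, -1.43, exp(-1), exp(-1), sqrt(7)/7, sqrt(7)/7, sqrt(7)/7, 2/5, sqrt(2)/2, sqrt(5), 3, 3, pi, sqrt(14), 5]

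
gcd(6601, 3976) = 7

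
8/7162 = 4/3581 ≈ 0.00112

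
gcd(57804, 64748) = 4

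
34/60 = 17/30 ≈ 0.567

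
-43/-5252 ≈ 0.00819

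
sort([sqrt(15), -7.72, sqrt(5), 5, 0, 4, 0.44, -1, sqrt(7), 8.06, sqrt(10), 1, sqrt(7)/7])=[-7.72, -1, 0, sqrt(7)/7, 0.44, 1, sqrt(5), sqrt(7), sqrt(10), sqrt(15), 4, 5, 8.06]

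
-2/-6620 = 1/3310 ≈ 0.000302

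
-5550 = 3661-9211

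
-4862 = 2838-7700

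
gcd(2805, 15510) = 165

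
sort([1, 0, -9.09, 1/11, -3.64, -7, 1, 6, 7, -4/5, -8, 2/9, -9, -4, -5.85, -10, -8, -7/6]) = [-10, -9.09, -9, -8, -8, -7, -5.85, -4, -3.64, -7/6, -4/5, 0, 1/11, 2/9, 1, 1, 6, 7]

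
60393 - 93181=-32788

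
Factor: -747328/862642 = -1 * 2^5 * 11^(-1) * 113^(-1) * 347^(-1) * 11677^1 = -373664/431321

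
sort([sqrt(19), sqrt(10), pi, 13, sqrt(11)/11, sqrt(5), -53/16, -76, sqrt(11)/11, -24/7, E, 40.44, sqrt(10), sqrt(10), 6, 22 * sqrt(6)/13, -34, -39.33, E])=[-76, -39.33, -34, -24/7, -53/16, sqrt(11)/11, sqrt(11)/11, sqrt(5), E, E, pi, sqrt(10), sqrt(10), sqrt(10), 22 * sqrt(6)/13, sqrt(19), 6, 13, 40.44]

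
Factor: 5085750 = 2^1 * 3^1 * 5^3 * 6781^1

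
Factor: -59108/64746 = -1*2^1*3^(-3)*7^1*11^(-1)*109^(-1)*2111^1 = -29554/32373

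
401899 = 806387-404488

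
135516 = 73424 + 62092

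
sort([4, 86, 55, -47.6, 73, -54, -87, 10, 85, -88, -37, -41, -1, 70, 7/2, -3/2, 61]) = [-88, -87, -54, -47.6, -41, -37, -3/2, -1, 7/2, 4, 10, 55, 61, 70, 73, 85, 86]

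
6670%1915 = 925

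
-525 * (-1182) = 620550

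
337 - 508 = -171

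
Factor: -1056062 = -1 * 2^1 * 7^1 * 241^1 * 313^1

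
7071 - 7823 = -752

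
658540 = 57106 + 601434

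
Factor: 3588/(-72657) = -1*2^2*3^(-4) = -4/81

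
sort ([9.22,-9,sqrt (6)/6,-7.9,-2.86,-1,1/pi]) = [-9,-7.9,-2.86,-1,1/pi,sqrt (6)/6,9.22]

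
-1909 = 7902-9811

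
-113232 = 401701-514933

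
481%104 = 65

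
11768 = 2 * 5884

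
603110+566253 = 1169363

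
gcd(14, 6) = 2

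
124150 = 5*24830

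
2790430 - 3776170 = -985740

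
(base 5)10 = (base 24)5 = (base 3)12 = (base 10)5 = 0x5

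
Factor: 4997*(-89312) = -1*2^5*19^1*263^1*2791^1 = -446292064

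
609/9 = 203/3≈67.67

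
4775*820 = 3915500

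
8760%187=158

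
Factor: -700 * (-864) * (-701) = -1 * 2^7 * 3^3 * 5^2 * 7^1 * 701^1 = -423964800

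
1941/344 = 5 + 221/344 ≈ 5.64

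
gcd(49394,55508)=2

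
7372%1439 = 177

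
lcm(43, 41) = 1763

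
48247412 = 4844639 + 43402773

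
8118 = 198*41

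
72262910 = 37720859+34542051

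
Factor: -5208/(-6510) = 2^2 * 5^(-1) = 4/5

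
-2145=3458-5603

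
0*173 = 0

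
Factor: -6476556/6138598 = -1*2^1*3^1*17^(-1)*180547^(-1)*539713^1 = -3238278/3069299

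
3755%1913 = 1842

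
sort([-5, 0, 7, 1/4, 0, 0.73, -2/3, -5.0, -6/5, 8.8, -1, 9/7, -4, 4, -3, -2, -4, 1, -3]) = [-5, -5.0, -4, -4, -3, -3, -2, -6/5, -1, -2/3, 0, 0, 1/4, 0.73, 1, 9/7, 4, 7, 8.8]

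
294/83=3 + 45/83 ≈ 3.54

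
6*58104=348624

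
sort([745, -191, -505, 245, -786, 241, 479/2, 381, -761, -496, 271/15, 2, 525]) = [-786, -761, -505, -496, -191, 2, 271/15, 479/2, 241, 245, 381, 525, 745]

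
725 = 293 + 432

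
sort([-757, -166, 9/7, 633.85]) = [-757, -166, 9/7, 633.85]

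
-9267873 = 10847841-20115714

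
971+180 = 1151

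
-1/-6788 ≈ 0.000147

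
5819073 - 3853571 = 1965502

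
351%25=1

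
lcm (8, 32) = 32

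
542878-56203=486675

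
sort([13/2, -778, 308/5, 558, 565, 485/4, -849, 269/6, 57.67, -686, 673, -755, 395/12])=[-849, -778, -755, -686, 13/2, 395/12, 269/6, 57.67, 308/5, 485/4, 558, 565, 673]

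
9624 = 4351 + 5273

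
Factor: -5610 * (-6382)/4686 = 2^1 * 5^1 * 17^1 * 71^ (-1) * 3191^1 = 542470/71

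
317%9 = 2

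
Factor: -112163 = -1*112163^1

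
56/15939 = 8/2277 ≈ 0.00351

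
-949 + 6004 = 5055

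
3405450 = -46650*(-73) 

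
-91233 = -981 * 93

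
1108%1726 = 1108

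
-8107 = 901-9008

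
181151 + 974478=1155629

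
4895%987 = 947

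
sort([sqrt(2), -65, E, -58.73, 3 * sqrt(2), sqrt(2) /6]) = [-65, -58.73, sqrt(2) /6, sqrt(2), E, 3 * sqrt(2)]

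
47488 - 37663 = 9825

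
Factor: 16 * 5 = 2^4 * 5^1 = 80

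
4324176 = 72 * 60058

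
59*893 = 52687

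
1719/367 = 4 + 251/367 ≈ 4.68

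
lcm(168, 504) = 504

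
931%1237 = 931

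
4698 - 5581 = -883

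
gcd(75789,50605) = 1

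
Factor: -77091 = -1*3^1*7^1*3671^1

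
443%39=14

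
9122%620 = 442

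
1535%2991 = 1535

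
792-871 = -79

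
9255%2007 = 1227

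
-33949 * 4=-135796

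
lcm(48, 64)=192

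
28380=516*55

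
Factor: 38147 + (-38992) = -1*5^1*13^2 = -845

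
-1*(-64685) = 64685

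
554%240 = 74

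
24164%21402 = 2762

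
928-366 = 562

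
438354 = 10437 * 42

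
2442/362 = 6 + 135/181≈6.75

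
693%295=103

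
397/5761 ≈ 0.0689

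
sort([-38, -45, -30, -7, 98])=[-45, -38, -30, -7, 98]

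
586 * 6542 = 3833612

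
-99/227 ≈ -0.436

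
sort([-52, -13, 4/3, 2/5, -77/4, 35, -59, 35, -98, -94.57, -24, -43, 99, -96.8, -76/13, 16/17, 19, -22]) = [-98, -96.8, -94.57, -59, -52, -43, -24, -22, -77/4, -13, -76/13, 2/5, 16/17, 4/3, 19, 35, 35, 99]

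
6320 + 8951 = 15271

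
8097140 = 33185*244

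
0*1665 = 0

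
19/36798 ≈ 0.000516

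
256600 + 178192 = 434792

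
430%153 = 124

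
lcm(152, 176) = 3344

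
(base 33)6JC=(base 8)16005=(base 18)1429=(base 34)66X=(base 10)7173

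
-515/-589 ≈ 0.874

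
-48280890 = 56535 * (-854)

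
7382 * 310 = 2288420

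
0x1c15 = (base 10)7189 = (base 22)eih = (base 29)8fq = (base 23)ddd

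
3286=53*62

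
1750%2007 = 1750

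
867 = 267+600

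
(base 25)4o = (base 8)174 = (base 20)64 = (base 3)11121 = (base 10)124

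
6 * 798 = 4788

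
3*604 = 1812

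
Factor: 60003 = 3^2 * 59^1 * 113^1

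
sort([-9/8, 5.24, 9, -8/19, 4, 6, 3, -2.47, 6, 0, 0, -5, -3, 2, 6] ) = [-5, -3, -2.47, -9/8, -8/19, 0, 0, 2, 3, 4, 5.24, 6, 6, 6, 9] 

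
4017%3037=980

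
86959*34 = 2956606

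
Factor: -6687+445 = -1 * 2^1 * 3121^1 = -6242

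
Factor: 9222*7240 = 2^4*3^1*5^1*29^1*53^1*181^1 = 66767280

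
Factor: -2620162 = -1 * 2^1 * 43^1 * 30467^1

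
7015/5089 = 1+1926/5089 ≈ 1.38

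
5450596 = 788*6917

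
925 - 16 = 909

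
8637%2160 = 2157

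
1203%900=303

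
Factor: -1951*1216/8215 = -1*2^6*5^ (-1)*19^1*31^ (-1)*53^ (-1)*1951^1 = -2372416/8215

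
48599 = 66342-17743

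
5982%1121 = 377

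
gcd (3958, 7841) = 1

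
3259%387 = 163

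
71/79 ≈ 0.899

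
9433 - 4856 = 4577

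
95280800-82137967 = 13142833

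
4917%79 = 19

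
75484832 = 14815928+60668904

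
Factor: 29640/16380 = 2^1*3^(-1)*7^(-1)*19^1 = 38/21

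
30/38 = 15/19 ≈ 0.789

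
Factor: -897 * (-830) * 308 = 2^3 * 3^1 * 5^1 * 7^1 * 11^1 * 13^1 * 23^1 * 83^1 = 229309080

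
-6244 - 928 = -7172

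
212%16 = 4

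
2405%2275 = 130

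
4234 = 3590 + 644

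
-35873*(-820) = 29415860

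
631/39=16+7/39 ≈ 16.18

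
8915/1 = 8915 = 8915.00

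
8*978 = 7824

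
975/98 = 9 + 93/98 ≈ 9.95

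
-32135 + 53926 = 21791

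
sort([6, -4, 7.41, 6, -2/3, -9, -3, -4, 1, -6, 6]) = [-9, -6, -4, -4, -3, -2/3, 1, 6, 6, 6, 7.41]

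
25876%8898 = 8080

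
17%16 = 1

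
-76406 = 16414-92820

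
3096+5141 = 8237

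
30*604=18120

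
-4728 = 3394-8122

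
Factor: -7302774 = -1*2^1*3^1*73^1*16673^1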